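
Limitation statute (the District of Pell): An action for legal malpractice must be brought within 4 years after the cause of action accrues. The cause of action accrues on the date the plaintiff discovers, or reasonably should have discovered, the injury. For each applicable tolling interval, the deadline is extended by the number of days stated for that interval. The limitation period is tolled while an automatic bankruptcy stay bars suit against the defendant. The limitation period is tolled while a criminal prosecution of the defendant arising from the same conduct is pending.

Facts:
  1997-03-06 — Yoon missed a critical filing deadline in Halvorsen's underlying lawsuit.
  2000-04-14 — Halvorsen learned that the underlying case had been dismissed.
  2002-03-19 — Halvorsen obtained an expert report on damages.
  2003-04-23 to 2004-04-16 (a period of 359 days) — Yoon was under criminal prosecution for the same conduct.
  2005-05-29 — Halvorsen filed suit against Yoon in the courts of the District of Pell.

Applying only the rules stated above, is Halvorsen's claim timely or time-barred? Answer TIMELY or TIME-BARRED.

Accrual is tied to discovery, so the period began on 2000-04-14 rather than on 1997-03-06 when the act occurred.
4 years from 2000-04-14 is 2004-04-14.
Because the pending criminal prosecution ran from 2003-04-23 to 2004-04-16, the deadline is extended by 359 days to 2005-04-08.
None of the other events listed affects the running of the period under the stated rules.
Filing on 2005-05-29 missed the 2005-04-08 deadline — the action is time-barred.

TIME-BARRED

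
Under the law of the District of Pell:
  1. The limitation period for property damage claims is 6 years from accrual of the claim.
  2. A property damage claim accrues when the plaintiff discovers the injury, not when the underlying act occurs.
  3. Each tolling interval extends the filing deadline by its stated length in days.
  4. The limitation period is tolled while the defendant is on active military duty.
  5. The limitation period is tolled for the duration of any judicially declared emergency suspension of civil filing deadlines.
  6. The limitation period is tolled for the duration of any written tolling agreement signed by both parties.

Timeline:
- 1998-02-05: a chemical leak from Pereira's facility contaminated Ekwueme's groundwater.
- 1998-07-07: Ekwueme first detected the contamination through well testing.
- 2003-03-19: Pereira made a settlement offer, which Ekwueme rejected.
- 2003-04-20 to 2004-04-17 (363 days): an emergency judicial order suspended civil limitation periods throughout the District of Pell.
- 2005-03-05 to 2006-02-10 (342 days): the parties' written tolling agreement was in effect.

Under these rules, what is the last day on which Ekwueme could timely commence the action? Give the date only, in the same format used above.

Accrual is tied to discovery, so the period began on 1998-07-07 rather than on 1998-02-05 when the act occurred.
Adding the 6 years base period to 1998-07-07 gives a deadline of 2004-07-07, before any tolling.
The period was tolled for 363 days by the emergency suspension of filing deadlines (2003-04-20 to 2004-04-17), pushing the deadline to 2005-07-05.
Because the written tolling agreement ran from 2005-03-05 to 2006-02-10, the deadline is extended by 342 days to 2006-06-12.
Nothing else in the chronology tolls or restarts the period.

2006-06-12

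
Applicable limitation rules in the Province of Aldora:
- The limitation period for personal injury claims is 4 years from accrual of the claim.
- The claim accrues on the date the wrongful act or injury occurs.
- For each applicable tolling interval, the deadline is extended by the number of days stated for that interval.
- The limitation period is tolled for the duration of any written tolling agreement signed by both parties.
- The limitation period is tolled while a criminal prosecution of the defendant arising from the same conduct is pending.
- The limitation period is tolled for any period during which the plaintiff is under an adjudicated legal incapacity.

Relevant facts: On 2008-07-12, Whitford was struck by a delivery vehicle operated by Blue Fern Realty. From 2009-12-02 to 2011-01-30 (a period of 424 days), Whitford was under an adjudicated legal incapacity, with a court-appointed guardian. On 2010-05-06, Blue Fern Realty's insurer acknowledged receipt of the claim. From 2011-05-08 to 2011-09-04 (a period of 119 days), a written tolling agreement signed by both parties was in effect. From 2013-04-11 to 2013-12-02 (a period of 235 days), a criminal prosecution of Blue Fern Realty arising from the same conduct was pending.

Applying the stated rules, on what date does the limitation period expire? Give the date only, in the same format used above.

2014-08-29

The limitation period began to run on 2008-07-12.
The untolled deadline — 4 years after 2008-07-12 — is 2012-07-12.
The period was tolled for 424 days by the plaintiff's legal incapacity (2009-12-02 to 2011-01-30), pushing the deadline to 2013-09-09.
Because the written tolling agreement ran from 2011-05-08 to 2011-09-04, the deadline is extended by 119 days to 2014-01-06.
The period was tolled for 235 days by the pending criminal prosecution (2013-04-11 to 2013-12-02), pushing the deadline to 2014-08-29.
Nothing else in the chronology tolls or restarts the period.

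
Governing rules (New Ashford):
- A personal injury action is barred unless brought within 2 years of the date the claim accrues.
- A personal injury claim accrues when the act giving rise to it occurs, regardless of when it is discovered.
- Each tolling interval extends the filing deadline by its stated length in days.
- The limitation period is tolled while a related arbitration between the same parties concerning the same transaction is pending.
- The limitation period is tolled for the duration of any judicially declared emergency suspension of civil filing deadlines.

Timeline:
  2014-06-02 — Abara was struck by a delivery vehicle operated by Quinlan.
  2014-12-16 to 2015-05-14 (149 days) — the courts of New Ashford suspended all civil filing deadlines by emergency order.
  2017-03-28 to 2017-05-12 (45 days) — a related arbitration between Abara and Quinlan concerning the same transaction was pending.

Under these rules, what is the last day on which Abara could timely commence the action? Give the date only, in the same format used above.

2016-10-29

The claim accrued on 2014-06-02, when the wrongful act occurred.
2 years from 2014-06-02 is 2016-06-02.
The period was tolled for 149 days by the emergency suspension of filing deadlines (2014-12-16 to 2015-05-14), pushing the deadline to 2016-10-29.
The pending related arbitration from 2017-03-28 to 2017-05-12 began after the period had already run on 2016-10-29, so it has no tolling effect.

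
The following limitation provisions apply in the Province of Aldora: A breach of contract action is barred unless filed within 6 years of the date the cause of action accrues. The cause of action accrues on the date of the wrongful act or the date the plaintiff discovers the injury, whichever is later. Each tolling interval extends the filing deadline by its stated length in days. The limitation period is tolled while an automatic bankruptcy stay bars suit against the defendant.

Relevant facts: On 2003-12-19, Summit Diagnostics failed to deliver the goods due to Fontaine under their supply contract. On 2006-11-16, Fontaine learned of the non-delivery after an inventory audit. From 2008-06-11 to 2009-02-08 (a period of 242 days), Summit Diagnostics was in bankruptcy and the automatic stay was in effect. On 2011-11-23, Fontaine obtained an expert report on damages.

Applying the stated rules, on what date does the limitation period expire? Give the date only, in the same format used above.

2013-07-16

Taking the later of the act (2003-12-19) and discovery (2006-11-16), the claim accrued on 2006-11-16.
Adding the 6 years base period to 2006-11-16 gives a deadline of 2012-11-16, before any tolling.
The automatic bankruptcy stay from 2008-06-11 to 2009-02-08 tolled the period for 242 days, extending the deadline to 2013-07-16.
Nothing else in the chronology tolls or restarts the period.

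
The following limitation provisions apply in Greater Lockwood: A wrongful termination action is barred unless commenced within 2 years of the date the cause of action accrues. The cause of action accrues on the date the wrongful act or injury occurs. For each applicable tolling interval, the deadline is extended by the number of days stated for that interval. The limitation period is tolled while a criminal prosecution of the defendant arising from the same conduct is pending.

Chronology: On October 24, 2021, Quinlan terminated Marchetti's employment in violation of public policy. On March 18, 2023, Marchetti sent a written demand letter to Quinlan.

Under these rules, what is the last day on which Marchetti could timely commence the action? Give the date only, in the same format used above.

The limitation period began to run on October 24, 2021.
The untolled deadline — 2 years after October 24, 2021 — is October 24, 2023.
Nothing else in the chronology tolls or restarts the period.

October 24, 2023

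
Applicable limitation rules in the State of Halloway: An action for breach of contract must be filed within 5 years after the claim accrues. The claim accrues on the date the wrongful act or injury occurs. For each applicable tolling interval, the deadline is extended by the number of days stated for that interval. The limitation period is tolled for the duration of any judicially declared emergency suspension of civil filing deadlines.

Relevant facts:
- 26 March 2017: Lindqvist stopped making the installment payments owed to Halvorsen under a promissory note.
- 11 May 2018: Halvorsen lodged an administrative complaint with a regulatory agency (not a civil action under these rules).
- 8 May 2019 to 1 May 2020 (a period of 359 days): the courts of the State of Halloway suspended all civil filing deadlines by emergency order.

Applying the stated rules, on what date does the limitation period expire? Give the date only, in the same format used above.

20 March 2023

The claim accrued on 26 March 2017, when the wrongful act occurred.
Adding the 5 years base period to 26 March 2017 gives a deadline of 26 March 2022, before any tolling.
The emergency suspension of filing deadlines from 8 May 2019 to 1 May 2020 tolled the period for 359 days, extending the deadline to 20 March 2023.
None of the other events listed affects the running of the period under the stated rules.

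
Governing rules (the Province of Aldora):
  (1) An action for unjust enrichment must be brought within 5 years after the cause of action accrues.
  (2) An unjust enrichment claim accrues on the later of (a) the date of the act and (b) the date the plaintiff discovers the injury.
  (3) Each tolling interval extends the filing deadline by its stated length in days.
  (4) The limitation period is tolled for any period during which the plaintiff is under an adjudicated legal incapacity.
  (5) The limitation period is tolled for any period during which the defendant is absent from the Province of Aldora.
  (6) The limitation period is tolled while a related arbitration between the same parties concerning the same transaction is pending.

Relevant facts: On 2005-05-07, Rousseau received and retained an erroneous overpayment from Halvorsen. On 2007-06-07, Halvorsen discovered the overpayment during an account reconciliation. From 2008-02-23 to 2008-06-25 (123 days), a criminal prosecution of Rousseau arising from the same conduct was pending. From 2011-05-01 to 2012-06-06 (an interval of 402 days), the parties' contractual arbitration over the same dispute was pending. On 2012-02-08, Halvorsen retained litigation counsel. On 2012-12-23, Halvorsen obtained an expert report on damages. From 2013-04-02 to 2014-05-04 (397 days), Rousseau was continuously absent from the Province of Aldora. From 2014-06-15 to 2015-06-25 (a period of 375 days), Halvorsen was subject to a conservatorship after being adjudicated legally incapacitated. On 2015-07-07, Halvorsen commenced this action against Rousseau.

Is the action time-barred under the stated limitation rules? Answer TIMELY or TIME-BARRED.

TIMELY

Because discovery on 2007-06-07 post-dates the 2005-05-07 act, accrual under the later-of rule falls on 2007-06-07.
5 years from 2007-06-07 is 2012-06-07.
The period was tolled for 402 days by the pending related arbitration (2011-05-01 to 2012-06-06), pushing the deadline to 2013-07-14.
The defendant's absence from the jurisdiction from 2013-04-02 to 2014-05-04 tolled the period for 397 days, extending the deadline to 2014-08-15.
The plaintiff's legal incapacity from 2014-06-15 to 2015-06-25 tolled the period for 375 days, extending the deadline to 2015-08-25.
No stated provision tolls the period for a criminal prosecution, so the interval from 2008-02-23 to 2008-06-25 has no effect on the deadline.
The other events in the timeline have no effect on the limitation period under the stated rules.
The 2015-07-07 filing precedes the 2015-08-25 deadline; the claim is timely.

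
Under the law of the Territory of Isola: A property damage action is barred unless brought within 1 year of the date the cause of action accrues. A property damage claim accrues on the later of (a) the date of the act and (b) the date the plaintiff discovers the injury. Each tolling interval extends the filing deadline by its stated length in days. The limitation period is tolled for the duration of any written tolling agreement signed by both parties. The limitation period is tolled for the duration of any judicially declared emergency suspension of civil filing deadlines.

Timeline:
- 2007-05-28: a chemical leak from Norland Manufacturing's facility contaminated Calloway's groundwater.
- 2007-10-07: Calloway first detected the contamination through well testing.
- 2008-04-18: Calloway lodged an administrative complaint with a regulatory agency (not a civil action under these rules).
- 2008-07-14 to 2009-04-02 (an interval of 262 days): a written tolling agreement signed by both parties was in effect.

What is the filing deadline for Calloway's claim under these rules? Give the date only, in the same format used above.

Because discovery on 2007-10-07 post-dates the 2007-05-28 act, accrual under the later-of rule falls on 2007-10-07.
The untolled deadline — 1 year after 2007-10-07 — is 2008-10-07.
The written tolling agreement from 2008-07-14 to 2009-04-02 tolled the period for 262 days, extending the deadline to 2009-06-26.
Nothing else in the chronology tolls or restarts the period.

2009-06-26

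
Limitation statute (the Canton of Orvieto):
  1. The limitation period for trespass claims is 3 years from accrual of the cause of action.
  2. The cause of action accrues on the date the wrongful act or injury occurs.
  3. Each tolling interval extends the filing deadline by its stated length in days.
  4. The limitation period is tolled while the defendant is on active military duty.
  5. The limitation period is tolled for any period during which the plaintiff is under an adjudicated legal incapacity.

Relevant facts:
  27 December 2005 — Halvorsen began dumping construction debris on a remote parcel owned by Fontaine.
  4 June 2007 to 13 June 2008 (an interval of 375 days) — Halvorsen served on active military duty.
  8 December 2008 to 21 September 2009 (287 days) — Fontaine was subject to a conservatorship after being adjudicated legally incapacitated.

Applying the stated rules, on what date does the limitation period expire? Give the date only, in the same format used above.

The limitation period began to run on 27 December 2005.
Adding the 3 years base period to 27 December 2005 gives a deadline of 27 December 2008, before any tolling.
Because the defendant's active military service ran from 4 June 2007 to 13 June 2008, the deadline is extended by 375 days to 6 January 2010.
The period was tolled for 287 days by the plaintiff's legal incapacity (8 December 2008 to 21 September 2009), pushing the deadline to 20 October 2010.

20 October 2010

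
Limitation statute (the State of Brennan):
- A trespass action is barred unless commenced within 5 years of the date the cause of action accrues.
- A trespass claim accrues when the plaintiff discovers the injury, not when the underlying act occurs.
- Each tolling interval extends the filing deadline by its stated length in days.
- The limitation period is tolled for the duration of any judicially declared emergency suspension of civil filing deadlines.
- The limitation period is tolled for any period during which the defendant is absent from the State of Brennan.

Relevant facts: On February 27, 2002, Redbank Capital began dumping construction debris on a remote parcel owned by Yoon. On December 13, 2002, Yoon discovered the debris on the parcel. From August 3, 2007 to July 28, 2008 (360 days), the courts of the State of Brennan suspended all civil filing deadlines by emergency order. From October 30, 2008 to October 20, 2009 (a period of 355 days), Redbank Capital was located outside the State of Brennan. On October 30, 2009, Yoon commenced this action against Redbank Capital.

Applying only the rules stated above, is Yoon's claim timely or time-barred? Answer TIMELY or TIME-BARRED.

Accrual is tied to discovery, so the period began on December 13, 2002 rather than on February 27, 2002 when the act occurred.
5 years from December 13, 2002 is December 13, 2007.
The emergency suspension of filing deadlines from August 3, 2007 to July 28, 2008 tolled the period for 360 days, extending the deadline to December 7, 2008.
The defendant's absence from the jurisdiction from October 30, 2008 to October 20, 2009 tolled the period for 355 days, extending the deadline to November 27, 2009.
The October 30, 2009 filing precedes the November 27, 2009 deadline; the claim is timely.

TIMELY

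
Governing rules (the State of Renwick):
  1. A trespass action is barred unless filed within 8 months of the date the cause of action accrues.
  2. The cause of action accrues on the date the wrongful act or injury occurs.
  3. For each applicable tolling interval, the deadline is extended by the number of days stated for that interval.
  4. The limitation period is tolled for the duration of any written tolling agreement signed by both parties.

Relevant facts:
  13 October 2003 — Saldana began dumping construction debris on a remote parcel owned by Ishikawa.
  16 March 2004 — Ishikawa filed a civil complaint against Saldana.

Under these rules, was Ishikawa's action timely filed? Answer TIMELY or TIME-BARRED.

TIMELY

The claim accrued on 13 October 2003, when the wrongful act occurred.
8 months from 13 October 2003 is 13 June 2004.
The 16 March 2004 filing precedes the 13 June 2004 deadline; the claim is timely.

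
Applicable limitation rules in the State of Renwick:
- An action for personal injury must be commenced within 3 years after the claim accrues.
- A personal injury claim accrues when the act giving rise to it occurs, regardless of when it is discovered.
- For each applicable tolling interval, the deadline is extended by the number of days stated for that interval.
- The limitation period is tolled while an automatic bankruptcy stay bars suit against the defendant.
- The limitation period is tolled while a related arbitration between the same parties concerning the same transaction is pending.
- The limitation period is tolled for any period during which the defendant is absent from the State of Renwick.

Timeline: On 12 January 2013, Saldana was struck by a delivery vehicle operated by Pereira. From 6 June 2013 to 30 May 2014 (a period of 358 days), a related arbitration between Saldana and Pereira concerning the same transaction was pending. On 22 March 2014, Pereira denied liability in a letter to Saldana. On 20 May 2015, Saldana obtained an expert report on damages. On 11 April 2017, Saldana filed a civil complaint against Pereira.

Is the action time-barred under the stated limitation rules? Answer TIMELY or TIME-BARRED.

TIME-BARRED

The limitation period began to run on 12 January 2013.
3 years from 12 January 2013 is 12 January 2016.
The period was tolled for 358 days by the pending related arbitration (6 June 2013 to 30 May 2014), pushing the deadline to 4 January 2017.
The other events in the timeline have no effect on the limitation period under the stated rules.
Filing on 11 April 2017 missed the 4 January 2017 deadline — the action is time-barred.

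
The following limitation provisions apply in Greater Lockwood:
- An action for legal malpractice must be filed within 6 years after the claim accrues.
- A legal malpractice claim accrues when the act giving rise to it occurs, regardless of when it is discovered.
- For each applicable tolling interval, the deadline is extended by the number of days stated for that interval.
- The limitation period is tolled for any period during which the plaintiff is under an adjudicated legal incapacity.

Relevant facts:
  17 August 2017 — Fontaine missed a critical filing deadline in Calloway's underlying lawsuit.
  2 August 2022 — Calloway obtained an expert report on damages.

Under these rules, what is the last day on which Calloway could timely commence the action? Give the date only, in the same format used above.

17 August 2023

The claim accrued on 17 August 2017, when the wrongful act occurred.
The untolled deadline — 6 years after 17 August 2017 — is 17 August 2023.
The other events in the timeline have no effect on the limitation period under the stated rules.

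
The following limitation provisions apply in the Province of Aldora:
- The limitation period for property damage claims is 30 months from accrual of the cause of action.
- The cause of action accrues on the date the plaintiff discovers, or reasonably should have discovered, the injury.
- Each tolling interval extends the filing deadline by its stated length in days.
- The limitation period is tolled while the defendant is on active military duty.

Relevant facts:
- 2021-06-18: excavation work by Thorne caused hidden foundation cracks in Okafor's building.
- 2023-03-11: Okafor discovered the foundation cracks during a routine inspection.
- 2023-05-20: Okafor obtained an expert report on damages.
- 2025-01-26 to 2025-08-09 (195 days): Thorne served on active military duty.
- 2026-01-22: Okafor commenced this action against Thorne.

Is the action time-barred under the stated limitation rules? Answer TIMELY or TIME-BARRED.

Under the discovery rule, the claim accrued on 2023-03-11, when Okafor discovered the injury — not on the 2021-06-18 date of the underlying act.
Adding the 30 months base period to 2023-03-11 gives a deadline of 2025-09-11, before any tolling.
The defendant's active military service from 2025-01-26 to 2025-08-09 tolled the period for 195 days, extending the deadline to 2026-03-25.
The other events in the timeline have no effect on the limitation period under the stated rules.
Okafor filed on 2026-01-22, before the 2026-03-25 deadline, so the action is timely.

TIMELY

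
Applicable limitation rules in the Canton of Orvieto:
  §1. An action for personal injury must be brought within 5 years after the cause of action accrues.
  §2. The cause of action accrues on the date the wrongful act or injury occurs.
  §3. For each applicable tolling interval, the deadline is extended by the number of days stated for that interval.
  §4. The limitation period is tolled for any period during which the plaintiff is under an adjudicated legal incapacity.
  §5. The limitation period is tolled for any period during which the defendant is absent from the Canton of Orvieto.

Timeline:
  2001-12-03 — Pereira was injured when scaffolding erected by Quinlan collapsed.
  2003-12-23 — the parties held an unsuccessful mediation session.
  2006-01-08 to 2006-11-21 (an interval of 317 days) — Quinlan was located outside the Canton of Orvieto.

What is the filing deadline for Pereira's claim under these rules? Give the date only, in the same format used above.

The claim accrued on 2001-12-03, when the wrongful act occurred.
Adding the 5 years base period to 2001-12-03 gives a deadline of 2006-12-03, before any tolling.
The period was tolled for 317 days by the defendant's absence from the jurisdiction (2006-01-08 to 2006-11-21), pushing the deadline to 2007-10-16.
None of the other events listed affects the running of the period under the stated rules.

2007-10-16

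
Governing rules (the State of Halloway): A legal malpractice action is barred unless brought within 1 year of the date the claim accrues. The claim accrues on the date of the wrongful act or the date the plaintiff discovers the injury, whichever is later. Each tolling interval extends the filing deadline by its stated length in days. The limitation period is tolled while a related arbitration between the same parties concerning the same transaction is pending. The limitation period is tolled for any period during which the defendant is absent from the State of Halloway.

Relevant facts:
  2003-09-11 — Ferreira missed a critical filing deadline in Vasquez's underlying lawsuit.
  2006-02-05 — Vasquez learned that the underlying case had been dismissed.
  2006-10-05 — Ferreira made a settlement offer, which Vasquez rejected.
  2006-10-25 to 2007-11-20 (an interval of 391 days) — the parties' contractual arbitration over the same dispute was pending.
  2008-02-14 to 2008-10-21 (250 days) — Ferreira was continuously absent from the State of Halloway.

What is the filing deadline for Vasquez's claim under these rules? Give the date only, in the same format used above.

2008-11-07

The claim accrued on 2006-02-05 — the later of the 2003-09-11 act and the 2006-02-05 discovery.
1 year from 2006-02-05 is 2007-02-05.
The pending related arbitration from 2006-10-25 to 2007-11-20 tolled the period for 391 days, extending the deadline to 2008-03-02.
The defendant's absence from the jurisdiction from 2008-02-14 to 2008-10-21 tolled the period for 250 days, extending the deadline to 2008-11-07.
The other events in the timeline have no effect on the limitation period under the stated rules.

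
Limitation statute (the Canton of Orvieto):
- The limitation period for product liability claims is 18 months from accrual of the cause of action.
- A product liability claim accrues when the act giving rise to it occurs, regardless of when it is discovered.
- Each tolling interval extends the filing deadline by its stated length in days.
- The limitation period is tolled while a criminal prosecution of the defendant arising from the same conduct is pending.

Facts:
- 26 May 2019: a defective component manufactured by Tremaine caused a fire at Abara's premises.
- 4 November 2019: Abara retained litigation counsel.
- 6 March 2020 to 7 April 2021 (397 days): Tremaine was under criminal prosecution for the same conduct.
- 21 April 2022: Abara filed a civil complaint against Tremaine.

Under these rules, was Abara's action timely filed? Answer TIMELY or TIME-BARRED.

TIME-BARRED

The claim accrued on 26 May 2019, when the wrongful act occurred.
The untolled deadline — 18 months after 26 May 2019 — is 26 November 2020.
The period was tolled for 397 days by the pending criminal prosecution (6 March 2020 to 7 April 2021), pushing the deadline to 28 December 2021.
Nothing else in the chronology tolls or restarts the period.
The 21 April 2022 filing falls after the 28 December 2021 deadline; the claim is time-barred.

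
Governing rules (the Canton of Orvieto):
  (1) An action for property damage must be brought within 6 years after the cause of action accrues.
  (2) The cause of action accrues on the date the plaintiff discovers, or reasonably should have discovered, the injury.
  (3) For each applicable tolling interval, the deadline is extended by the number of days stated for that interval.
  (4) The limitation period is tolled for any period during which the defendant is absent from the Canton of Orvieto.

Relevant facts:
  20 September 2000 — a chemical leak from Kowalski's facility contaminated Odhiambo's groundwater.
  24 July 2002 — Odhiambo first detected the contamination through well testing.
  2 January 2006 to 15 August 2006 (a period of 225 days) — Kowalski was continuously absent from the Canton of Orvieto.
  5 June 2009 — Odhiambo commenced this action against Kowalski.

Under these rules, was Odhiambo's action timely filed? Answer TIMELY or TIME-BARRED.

Under the discovery rule, the claim accrued on 24 July 2002, when Odhiambo discovered the injury — not on the 20 September 2000 date of the underlying act.
Adding the 6 years base period to 24 July 2002 gives a deadline of 24 July 2008, before any tolling.
Because the defendant's absence from the jurisdiction ran from 2 January 2006 to 15 August 2006, the deadline is extended by 225 days to 6 March 2009.
Odhiambo filed on 5 June 2009, after the 6 March 2009 deadline, so the action is time-barred.

TIME-BARRED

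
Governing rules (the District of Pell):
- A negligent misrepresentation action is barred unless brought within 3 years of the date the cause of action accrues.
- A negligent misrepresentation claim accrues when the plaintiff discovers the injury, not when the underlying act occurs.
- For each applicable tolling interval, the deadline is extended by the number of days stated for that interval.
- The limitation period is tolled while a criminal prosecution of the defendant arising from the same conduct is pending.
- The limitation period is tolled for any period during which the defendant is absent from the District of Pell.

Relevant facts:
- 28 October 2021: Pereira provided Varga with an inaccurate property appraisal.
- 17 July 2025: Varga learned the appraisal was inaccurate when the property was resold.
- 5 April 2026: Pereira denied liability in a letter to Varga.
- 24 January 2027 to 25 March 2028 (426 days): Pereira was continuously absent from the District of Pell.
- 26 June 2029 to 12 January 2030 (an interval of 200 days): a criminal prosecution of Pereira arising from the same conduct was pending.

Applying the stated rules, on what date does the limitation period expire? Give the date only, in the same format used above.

4 April 2030

Accrual is tied to discovery, so the period began on 17 July 2025 rather than on 28 October 2021 when the act occurred.
3 years from 17 July 2025 is 17 July 2028.
Because the defendant's absence from the jurisdiction ran from 24 January 2027 to 25 March 2028, the deadline is extended by 426 days to 16 September 2029.
The pending criminal prosecution from 26 June 2029 to 12 January 2030 tolled the period for 200 days, extending the deadline to 4 April 2030.
None of the other events listed affects the running of the period under the stated rules.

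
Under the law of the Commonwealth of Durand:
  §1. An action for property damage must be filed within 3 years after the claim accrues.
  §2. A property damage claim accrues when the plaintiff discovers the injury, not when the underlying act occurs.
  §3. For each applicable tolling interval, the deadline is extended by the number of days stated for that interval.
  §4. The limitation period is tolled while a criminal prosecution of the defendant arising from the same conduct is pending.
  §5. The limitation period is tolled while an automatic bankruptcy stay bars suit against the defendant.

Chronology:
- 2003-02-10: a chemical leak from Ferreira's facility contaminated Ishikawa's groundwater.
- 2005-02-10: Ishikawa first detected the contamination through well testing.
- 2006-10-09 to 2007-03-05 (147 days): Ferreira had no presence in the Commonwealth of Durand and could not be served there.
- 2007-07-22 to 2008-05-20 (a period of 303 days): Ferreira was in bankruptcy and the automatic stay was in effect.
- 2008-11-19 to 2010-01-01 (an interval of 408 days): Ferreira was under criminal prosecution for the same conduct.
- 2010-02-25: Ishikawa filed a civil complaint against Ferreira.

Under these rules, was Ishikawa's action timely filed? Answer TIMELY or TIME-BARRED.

The claim did not accrue until Ishikawa discovered the injury on 2005-02-10; the 2003-02-10 act date does not start the clock under the stated rule.
The untolled deadline — 3 years after 2005-02-10 — is 2008-02-10.
The period was tolled for 303 days by the automatic bankruptcy stay (2007-07-22 to 2008-05-20), pushing the deadline to 2008-12-09.
The pending criminal prosecution from 2008-11-19 to 2010-01-01 tolled the period for 408 days, extending the deadline to 2010-01-21.
The defendant's absence from the jurisdiction from 2006-10-09 to 2007-03-05 does not toll the period, because no stated rule makes the defendant's absence a tolling event.
The 2010-02-25 filing falls after the 2010-01-21 deadline; the claim is time-barred.

TIME-BARRED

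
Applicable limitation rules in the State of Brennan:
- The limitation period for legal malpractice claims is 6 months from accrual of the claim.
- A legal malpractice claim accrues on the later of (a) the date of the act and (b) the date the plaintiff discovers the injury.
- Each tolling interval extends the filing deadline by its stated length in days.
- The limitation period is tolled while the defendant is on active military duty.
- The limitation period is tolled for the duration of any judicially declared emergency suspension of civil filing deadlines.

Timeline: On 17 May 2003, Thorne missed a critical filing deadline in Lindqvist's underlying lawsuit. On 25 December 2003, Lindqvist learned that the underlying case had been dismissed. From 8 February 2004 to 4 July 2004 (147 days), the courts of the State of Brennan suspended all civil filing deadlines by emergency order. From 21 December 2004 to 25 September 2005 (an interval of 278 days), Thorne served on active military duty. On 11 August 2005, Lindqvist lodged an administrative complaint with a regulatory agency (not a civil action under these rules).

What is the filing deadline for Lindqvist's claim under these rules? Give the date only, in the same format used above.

19 November 2004

Taking the later of the act (17 May 2003) and discovery (25 December 2003), the claim accrued on 25 December 2003.
Adding the 6 months base period to 25 December 2003 gives a deadline of 25 June 2004, before any tolling.
The emergency suspension of filing deadlines from 8 February 2004 to 4 July 2004 tolled the period for 147 days, extending the deadline to 19 November 2004.
The defendant's active military service from 21 December 2004 to 25 September 2005 began after the period had already run on 19 November 2004, so it has no tolling effect.
Nothing else in the chronology tolls or restarts the period.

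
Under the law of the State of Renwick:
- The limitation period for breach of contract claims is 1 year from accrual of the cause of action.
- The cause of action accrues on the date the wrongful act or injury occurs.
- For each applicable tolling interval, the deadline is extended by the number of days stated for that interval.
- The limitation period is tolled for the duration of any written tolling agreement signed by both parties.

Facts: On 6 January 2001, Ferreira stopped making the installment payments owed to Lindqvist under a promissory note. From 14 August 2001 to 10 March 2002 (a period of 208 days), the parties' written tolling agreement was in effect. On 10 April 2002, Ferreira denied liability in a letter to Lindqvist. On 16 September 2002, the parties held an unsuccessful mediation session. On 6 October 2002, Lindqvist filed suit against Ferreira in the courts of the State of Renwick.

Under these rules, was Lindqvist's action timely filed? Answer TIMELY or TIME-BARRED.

TIME-BARRED

The cause of action accrued on 6 January 2001, the date of the act.
The untolled deadline — 1 year after 6 January 2001 — is 6 January 2002.
The period was tolled for 208 days by the written tolling agreement (14 August 2001 to 10 March 2002), pushing the deadline to 2 August 2002.
The other events in the timeline have no effect on the limitation period under the stated rules.
Lindqvist filed on 6 October 2002, after the 2 August 2002 deadline, so the action is time-barred.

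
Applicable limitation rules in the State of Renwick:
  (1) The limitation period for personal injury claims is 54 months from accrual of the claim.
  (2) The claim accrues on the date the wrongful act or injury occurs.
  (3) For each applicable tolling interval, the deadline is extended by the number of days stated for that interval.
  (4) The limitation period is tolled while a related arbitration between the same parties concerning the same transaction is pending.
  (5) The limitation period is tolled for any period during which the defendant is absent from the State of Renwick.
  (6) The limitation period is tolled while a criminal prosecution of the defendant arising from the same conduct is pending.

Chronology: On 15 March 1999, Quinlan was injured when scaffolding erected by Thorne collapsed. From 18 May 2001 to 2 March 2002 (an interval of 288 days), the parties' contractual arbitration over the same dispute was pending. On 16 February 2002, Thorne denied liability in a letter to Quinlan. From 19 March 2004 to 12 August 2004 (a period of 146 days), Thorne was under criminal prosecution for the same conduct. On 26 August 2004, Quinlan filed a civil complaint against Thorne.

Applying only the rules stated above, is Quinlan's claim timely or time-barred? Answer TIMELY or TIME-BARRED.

The limitation period began to run on 15 March 1999.
Adding the 54 months base period to 15 March 1999 gives a deadline of 15 September 2003, before any tolling.
The pending related arbitration from 18 May 2001 to 2 March 2002 tolled the period for 288 days, extending the deadline to 29 June 2004.
The period was tolled for 146 days by the pending criminal prosecution (19 March 2004 to 12 August 2004), pushing the deadline to 22 November 2004.
The other events in the timeline have no effect on the limitation period under the stated rules.
Quinlan filed on 26 August 2004, before the 22 November 2004 deadline, so the action is timely.

TIMELY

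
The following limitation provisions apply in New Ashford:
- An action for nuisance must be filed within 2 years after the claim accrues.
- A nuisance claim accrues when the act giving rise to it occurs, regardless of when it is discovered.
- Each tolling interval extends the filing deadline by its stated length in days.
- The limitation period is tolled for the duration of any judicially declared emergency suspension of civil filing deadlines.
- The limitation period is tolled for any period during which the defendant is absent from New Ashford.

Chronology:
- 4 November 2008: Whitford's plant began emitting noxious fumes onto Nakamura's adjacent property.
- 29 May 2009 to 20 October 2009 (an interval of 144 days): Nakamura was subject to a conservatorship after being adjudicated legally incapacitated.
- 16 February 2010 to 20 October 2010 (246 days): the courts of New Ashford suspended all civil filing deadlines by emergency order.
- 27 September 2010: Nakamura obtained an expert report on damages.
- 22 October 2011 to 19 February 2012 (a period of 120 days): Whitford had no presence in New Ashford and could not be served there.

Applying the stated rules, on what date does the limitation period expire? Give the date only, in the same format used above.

The limitation period began to run on 4 November 2008.
2 years from 4 November 2008 is 4 November 2010.
The emergency suspension of filing deadlines from 16 February 2010 to 20 October 2010 tolled the period for 246 days, extending the deadline to 8 July 2011.
The defendant's absence from the jurisdiction from 22 October 2011 to 19 February 2012 began after the period had already run on 8 July 2011, so it has no tolling effect.
Although the plaintiff's incapacity ran from 29 May 2009 to 20 October 2009, the stated rules do not make that a tolling event, so it is disregarded.
None of the other events listed affects the running of the period under the stated rules.

8 July 2011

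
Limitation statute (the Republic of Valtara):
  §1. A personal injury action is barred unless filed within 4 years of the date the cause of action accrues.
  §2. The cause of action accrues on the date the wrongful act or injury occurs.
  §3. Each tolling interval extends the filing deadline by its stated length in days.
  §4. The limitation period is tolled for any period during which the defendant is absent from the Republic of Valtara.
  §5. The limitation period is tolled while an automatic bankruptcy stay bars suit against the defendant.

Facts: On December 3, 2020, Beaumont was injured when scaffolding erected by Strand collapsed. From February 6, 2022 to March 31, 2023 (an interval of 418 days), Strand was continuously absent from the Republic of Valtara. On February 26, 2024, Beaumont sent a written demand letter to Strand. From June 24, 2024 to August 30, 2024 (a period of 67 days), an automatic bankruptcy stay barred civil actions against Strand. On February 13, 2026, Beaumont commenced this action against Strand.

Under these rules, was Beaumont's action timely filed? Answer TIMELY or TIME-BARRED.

TIMELY

The cause of action accrued on December 3, 2020, the date of the act.
4 years from December 3, 2020 is December 3, 2024.
The defendant's absence from the jurisdiction from February 6, 2022 to March 31, 2023 tolled the period for 418 days, extending the deadline to January 25, 2026.
Because the automatic bankruptcy stay ran from June 24, 2024 to August 30, 2024, the deadline is extended by 67 days to April 2, 2026.
Nothing else in the chronology tolls or restarts the period.
The February 13, 2026 filing precedes the April 2, 2026 deadline; the claim is timely.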